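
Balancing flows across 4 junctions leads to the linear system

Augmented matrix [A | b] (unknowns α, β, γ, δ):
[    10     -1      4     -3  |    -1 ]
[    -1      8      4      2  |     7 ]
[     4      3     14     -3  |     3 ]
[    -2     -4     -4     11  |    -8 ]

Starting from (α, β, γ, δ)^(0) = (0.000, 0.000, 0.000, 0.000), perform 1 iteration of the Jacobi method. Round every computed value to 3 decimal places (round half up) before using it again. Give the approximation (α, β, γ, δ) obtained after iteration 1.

Iteration 1:
  α = (-1 - (-1)·0.000 - (4)·0.000 - (-3)·0.000) / (10) = -0.100
  β = (7 - (-1)·0.000 - (4)·0.000 - (2)·0.000) / (8) = 0.875
  γ = (3 - (4)·0.000 - (3)·0.000 - (-3)·0.000) / (14) = 0.214
  δ = (-8 - (-2)·0.000 - (-4)·0.000 - (-4)·0.000) / (11) = -0.727

(-0.100, 0.875, 0.214, -0.727)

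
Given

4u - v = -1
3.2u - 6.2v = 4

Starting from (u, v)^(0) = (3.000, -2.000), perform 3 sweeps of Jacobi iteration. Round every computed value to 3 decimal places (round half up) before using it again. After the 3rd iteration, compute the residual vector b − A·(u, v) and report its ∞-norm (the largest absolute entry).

Iteration 1:
  u = (-1 - (-1)·-2.000) / (4) = -0.750
  v = (4 - (3.2)·3.000) / (-6.2) = 0.903
Iteration 2:
  u = (-1 - (-1)·0.903) / (4) = -0.024
  v = (4 - (3.2)·-0.750) / (-6.2) = -1.032
Iteration 3:
  u = (-1 - (-1)·-1.032) / (4) = -0.508
  v = (4 - (3.2)·-0.024) / (-6.2) = -0.658
Residual b − A·x = (0.374, 1.546); ∞-norm = 1.546

1.546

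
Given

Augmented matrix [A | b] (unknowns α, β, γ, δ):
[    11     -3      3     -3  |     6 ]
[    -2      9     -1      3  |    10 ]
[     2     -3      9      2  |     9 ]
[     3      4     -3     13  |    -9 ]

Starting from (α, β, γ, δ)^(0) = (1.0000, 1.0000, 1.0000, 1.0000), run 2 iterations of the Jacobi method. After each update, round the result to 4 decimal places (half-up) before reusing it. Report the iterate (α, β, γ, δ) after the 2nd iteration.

(0.3333, 1.7250, 1.4108, -1.0179)

Iteration 1:
  α = (6 - (-3)·1.0000 - (3)·1.0000 - (-3)·1.0000) / (11) = 0.8182
  β = (10 - (-2)·1.0000 - (-1)·1.0000 - (3)·1.0000) / (9) = 1.1111
  γ = (9 - (2)·1.0000 - (-3)·1.0000 - (2)·1.0000) / (9) = 0.8889
  δ = (-9 - (3)·1.0000 - (4)·1.0000 - (-3)·1.0000) / (13) = -1.0000
Iteration 2:
  α = (6 - (-3)·1.1111 - (3)·0.8889 - (-3)·-1.0000) / (11) = 0.3333
  β = (10 - (-2)·0.8182 - (-1)·0.8889 - (3)·-1.0000) / (9) = 1.7250
  γ = (9 - (2)·0.8182 - (-3)·1.1111 - (2)·-1.0000) / (9) = 1.4108
  δ = (-9 - (3)·0.8182 - (4)·1.1111 - (-3)·0.8889) / (13) = -1.0179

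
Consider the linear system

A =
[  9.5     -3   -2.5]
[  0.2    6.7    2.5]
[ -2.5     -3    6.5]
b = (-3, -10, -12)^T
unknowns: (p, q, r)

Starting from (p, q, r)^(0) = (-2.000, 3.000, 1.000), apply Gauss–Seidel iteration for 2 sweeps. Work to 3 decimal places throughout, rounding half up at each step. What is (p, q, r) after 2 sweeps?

(-1.538, -0.560, -2.696)

Iteration 1:
  p = (-3 - (-3)·3.000 - (-2.5)·1.000) / (9.5) = 0.895
  q = (-10 - (0.2)·0.895 - (2.5)·1.000) / (6.7) = -1.892
  r = (-12 - (-2.5)·0.895 - (-3)·-1.892) / (6.5) = -2.375
Iteration 2:
  p = (-3 - (-3)·-1.892 - (-2.5)·-2.375) / (9.5) = -1.538
  q = (-10 - (0.2)·-1.538 - (2.5)·-2.375) / (6.7) = -0.560
  r = (-12 - (-2.5)·-1.538 - (-3)·-0.560) / (6.5) = -2.696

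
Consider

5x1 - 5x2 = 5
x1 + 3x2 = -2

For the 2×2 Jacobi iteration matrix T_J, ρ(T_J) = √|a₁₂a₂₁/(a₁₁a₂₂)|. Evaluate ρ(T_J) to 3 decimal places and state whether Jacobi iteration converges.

0.577

a₁₂a₂₁/(a₁₁a₂₂) = (-5)·(1) / ((5)·(3)) = -0.333333
ρ = √|-0.333333| = √0.333333 = 0.577
ρ < 1, so Jacobi converges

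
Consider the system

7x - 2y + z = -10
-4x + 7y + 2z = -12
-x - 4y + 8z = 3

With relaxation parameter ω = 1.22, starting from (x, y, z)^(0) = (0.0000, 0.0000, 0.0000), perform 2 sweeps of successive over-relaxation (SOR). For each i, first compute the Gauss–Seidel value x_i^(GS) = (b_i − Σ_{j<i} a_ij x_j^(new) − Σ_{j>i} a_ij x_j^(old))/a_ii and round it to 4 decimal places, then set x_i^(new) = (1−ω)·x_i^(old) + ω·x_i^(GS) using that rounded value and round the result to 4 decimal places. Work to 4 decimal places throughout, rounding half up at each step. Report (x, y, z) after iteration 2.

(-2.1938, -2.2572, -0.8524)

Iteration 1:
  x: GS value = (-10 - (-2)·0.0000 - (1)·0.0000) / (7) = -1.4286;  x ← (1−ω)·0.0000 + ω·-1.4286 = -1.7429
  y: GS value = (-12 - (-4)·-1.7429 - (2)·0.0000) / (7) = -2.7102;  y ← (1−ω)·0.0000 + ω·-2.7102 = -3.3064
  z: GS value = (3 - (-1)·-1.7429 - (-4)·-3.3064) / (8) = -1.4961;  z ← (1−ω)·0.0000 + ω·-1.4961 = -1.8252
Iteration 2:
  x: GS value = (-10 - (-2)·-3.3064 - (1)·-1.8252) / (7) = -2.1125;  x ← (1−ω)·-1.7429 + ω·-2.1125 = -2.1938
  y: GS value = (-12 - (-4)·-2.1938 - (2)·-1.8252) / (7) = -2.4464;  y ← (1−ω)·-3.3064 + ω·-2.4464 = -2.2572
  z: GS value = (3 - (-1)·-2.1938 - (-4)·-2.2572) / (8) = -1.0278;  z ← (1−ω)·-1.8252 + ω·-1.0278 = -0.8524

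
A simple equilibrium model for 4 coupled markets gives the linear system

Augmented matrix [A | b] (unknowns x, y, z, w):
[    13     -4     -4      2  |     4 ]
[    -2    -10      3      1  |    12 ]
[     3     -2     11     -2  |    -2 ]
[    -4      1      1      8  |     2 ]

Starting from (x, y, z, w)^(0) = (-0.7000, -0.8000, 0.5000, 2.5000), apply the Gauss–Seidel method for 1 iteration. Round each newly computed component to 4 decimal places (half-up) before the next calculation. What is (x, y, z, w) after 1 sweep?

(-0.1692, -0.7662, 0.1796, 0.2387)

Iteration 1:
  x = (4 - (-4)·-0.8000 - (-4)·0.5000 - (2)·2.5000) / (13) = -0.1692
  y = (12 - (-2)·-0.1692 - (3)·0.5000 - (1)·2.5000) / (-10) = -0.7662
  z = (-2 - (3)·-0.1692 - (-2)·-0.7662 - (-2)·2.5000) / (11) = 0.1796
  w = (2 - (-4)·-0.1692 - (1)·-0.7662 - (1)·0.1796) / (8) = 0.2387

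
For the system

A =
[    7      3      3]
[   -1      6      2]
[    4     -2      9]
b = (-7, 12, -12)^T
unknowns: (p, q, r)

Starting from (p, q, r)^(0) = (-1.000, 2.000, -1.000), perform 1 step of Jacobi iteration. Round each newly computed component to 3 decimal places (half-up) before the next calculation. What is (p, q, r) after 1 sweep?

(-1.429, 2.167, -0.444)

Iteration 1:
  p = (-7 - (3)·2.000 - (3)·-1.000) / (7) = -1.429
  q = (12 - (-1)·-1.000 - (2)·-1.000) / (6) = 2.167
  r = (-12 - (4)·-1.000 - (-2)·2.000) / (9) = -0.444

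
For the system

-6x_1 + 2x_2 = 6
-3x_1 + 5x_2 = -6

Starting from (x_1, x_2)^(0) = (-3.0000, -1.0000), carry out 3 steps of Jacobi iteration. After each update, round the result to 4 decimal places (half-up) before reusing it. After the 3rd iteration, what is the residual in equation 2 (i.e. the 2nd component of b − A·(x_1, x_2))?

Iteration 1:
  x_1 = (6 - (2)·-1.0000) / (-6) = -1.3333
  x_2 = (-6 - (-3)·-3.0000) / (5) = -3.0000
Iteration 2:
  x_1 = (6 - (2)·-3.0000) / (-6) = -2.0000
  x_2 = (-6 - (-3)·-1.3333) / (5) = -2.0000
Iteration 3:
  x_1 = (6 - (2)·-2.0000) / (-6) = -1.6667
  x_2 = (-6 - (-3)·-2.0000) / (5) = -2.4000
Residual b − A·x = (0.7998, 0.9999)

0.9999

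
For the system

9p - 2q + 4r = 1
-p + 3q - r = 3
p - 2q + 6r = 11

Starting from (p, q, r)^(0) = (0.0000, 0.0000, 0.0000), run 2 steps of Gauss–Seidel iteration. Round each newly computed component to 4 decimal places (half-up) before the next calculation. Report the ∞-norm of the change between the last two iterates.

0.7298

Iteration 1:
  p = (1 - (-2)·0.0000 - (4)·0.0000) / (9) = 0.1111
  q = (3 - (-1)·0.1111 - (-1)·0.0000) / (3) = 1.0370
  r = (11 - (1)·0.1111 - (-2)·1.0370) / (6) = 2.1605
Iteration 2:
  p = (1 - (-2)·1.0370 - (4)·2.1605) / (9) = -0.6187
  q = (3 - (-1)·-0.6187 - (-1)·2.1605) / (3) = 1.5139
  r = (11 - (1)·-0.6187 - (-2)·1.5139) / (6) = 2.4411
Change: (-0.7298, 0.4769, 0.2806) → max |·| = 0.7298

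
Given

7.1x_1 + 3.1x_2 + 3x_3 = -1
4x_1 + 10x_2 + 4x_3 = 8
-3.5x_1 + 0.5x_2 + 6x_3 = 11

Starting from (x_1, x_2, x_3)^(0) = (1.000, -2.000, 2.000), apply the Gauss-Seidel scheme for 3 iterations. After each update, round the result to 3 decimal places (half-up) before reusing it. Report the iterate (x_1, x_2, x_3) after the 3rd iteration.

(-0.876, 0.644, 1.269)

Iteration 1:
  x_1 = (-1 - (3.1)·-2.000 - (3)·2.000) / (7.1) = -0.113
  x_2 = (8 - (4)·-0.113 - (4)·2.000) / (10) = 0.045
  x_3 = (11 - (-3.5)·-0.113 - (0.5)·0.045) / (6) = 1.764
Iteration 2:
  x_1 = (-1 - (3.1)·0.045 - (3)·1.764) / (7.1) = -0.906
  x_2 = (8 - (4)·-0.906 - (4)·1.764) / (10) = 0.457
  x_3 = (11 - (-3.5)·-0.906 - (0.5)·0.457) / (6) = 1.267
Iteration 3:
  x_1 = (-1 - (3.1)·0.457 - (3)·1.267) / (7.1) = -0.876
  x_2 = (8 - (4)·-0.876 - (4)·1.267) / (10) = 0.644
  x_3 = (11 - (-3.5)·-0.876 - (0.5)·0.644) / (6) = 1.269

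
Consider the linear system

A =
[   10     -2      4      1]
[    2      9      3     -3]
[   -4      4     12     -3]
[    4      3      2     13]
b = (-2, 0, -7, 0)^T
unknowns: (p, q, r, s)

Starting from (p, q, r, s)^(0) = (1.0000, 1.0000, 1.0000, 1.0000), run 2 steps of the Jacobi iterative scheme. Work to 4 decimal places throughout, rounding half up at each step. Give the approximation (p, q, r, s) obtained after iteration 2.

Iteration 1:
  p = (-2 - (-2)·1.0000 - (4)·1.0000 - (1)·1.0000) / (10) = -0.5000
  q = (0 - (2)·1.0000 - (3)·1.0000 - (-3)·1.0000) / (9) = -0.2222
  r = (-7 - (-4)·1.0000 - (4)·1.0000 - (-3)·1.0000) / (12) = -0.3333
  s = (0 - (4)·1.0000 - (3)·1.0000 - (2)·1.0000) / (13) = -0.6923
Iteration 2:
  p = (-2 - (-2)·-0.2222 - (4)·-0.3333 - (1)·-0.6923) / (10) = -0.0419
  q = (0 - (2)·-0.5000 - (3)·-0.3333 - (-3)·-0.6923) / (9) = -0.0086
  r = (-7 - (-4)·-0.5000 - (4)·-0.2222 - (-3)·-0.6923) / (12) = -0.8490
  s = (0 - (4)·-0.5000 - (3)·-0.2222 - (2)·-0.3333) / (13) = 0.2564

(-0.0419, -0.0086, -0.8490, 0.2564)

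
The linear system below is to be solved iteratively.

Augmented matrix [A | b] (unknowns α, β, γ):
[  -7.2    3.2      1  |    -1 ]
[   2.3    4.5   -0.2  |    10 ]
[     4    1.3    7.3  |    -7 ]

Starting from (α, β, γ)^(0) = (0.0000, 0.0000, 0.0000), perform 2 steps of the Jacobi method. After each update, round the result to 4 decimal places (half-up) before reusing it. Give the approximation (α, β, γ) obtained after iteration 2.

(0.9934, 2.1086, -1.4307)

Iteration 1:
  α = (-1 - (3.2)·0.0000 - (1)·0.0000) / (-7.2) = 0.1389
  β = (10 - (2.3)·0.0000 - (-0.2)·0.0000) / (4.5) = 2.2222
  γ = (-7 - (4)·0.0000 - (1.3)·0.0000) / (7.3) = -0.9589
Iteration 2:
  α = (-1 - (3.2)·2.2222 - (1)·-0.9589) / (-7.2) = 0.9934
  β = (10 - (2.3)·0.1389 - (-0.2)·-0.9589) / (4.5) = 2.1086
  γ = (-7 - (4)·0.1389 - (1.3)·2.2222) / (7.3) = -1.4307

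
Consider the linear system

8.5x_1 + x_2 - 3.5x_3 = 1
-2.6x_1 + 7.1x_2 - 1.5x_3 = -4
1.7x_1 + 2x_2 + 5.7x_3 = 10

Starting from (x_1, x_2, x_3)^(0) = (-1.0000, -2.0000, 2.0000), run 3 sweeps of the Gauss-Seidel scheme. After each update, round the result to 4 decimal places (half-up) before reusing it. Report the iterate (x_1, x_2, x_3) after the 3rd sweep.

Iteration 1:
  x_1 = (1 - (1)·-2.0000 - (-3.5)·2.0000) / (8.5) = 1.1765
  x_2 = (-4 - (-2.6)·1.1765 - (-1.5)·2.0000) / (7.1) = 0.2900
  x_3 = (10 - (1.7)·1.1765 - (2)·0.2900) / (5.7) = 1.3017
Iteration 2:
  x_1 = (1 - (1)·0.2900 - (-3.5)·1.3017) / (8.5) = 0.6195
  x_2 = (-4 - (-2.6)·0.6195 - (-1.5)·1.3017) / (7.1) = -0.0615
  x_3 = (10 - (1.7)·0.6195 - (2)·-0.0615) / (5.7) = 1.5912
Iteration 3:
  x_1 = (1 - (1)·-0.0615 - (-3.5)·1.5912) / (8.5) = 0.7801
  x_2 = (-4 - (-2.6)·0.7801 - (-1.5)·1.5912) / (7.1) = 0.0585
  x_3 = (10 - (1.7)·0.7801 - (2)·0.0585) / (5.7) = 1.5012

(0.7801, 0.0585, 1.5012)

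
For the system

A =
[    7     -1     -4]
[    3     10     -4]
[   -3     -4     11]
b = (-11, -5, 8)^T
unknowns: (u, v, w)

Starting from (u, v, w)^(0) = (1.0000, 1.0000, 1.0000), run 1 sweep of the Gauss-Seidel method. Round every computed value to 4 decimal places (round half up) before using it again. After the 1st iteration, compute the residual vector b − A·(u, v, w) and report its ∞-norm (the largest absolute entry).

2.6408

Iteration 1:
  u = (-11 - (-1)·1.0000 - (-4)·1.0000) / (7) = -0.8571
  v = (-5 - (3)·-0.8571 - (-4)·1.0000) / (10) = 0.1571
  w = (8 - (-3)·-0.8571 - (-4)·0.1571) / (11) = 0.5506
Residual b − A·x = (-2.6408, -1.7973, 0.0005); ∞-norm = 2.6408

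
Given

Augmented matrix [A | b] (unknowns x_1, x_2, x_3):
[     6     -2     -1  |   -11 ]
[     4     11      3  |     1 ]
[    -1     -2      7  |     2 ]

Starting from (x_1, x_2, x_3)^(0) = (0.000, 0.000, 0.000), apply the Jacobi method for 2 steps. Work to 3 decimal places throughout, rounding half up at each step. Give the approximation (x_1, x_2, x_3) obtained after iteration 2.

(-1.755, 0.679, 0.050)

Iteration 1:
  x_1 = (-11 - (-2)·0.000 - (-1)·0.000) / (6) = -1.833
  x_2 = (1 - (4)·0.000 - (3)·0.000) / (11) = 0.091
  x_3 = (2 - (-1)·0.000 - (-2)·0.000) / (7) = 0.286
Iteration 2:
  x_1 = (-11 - (-2)·0.091 - (-1)·0.286) / (6) = -1.755
  x_2 = (1 - (4)·-1.833 - (3)·0.286) / (11) = 0.679
  x_3 = (2 - (-1)·-1.833 - (-2)·0.091) / (7) = 0.050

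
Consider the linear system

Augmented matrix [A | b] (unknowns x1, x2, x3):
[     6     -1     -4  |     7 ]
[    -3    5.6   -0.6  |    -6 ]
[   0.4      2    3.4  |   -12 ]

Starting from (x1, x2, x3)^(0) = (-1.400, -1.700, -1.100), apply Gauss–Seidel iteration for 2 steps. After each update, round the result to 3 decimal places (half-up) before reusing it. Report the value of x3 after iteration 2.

Iteration 1:
  x1 = (7 - (-1)·-1.700 - (-4)·-1.100) / (6) = 0.150
  x2 = (-6 - (-3)·0.150 - (-0.6)·-1.100) / (5.6) = -1.109
  x3 = (-12 - (0.4)·0.150 - (2)·-1.109) / (3.4) = -2.895
Iteration 2:
  x1 = (7 - (-1)·-1.109 - (-4)·-2.895) / (6) = -0.948
  x2 = (-6 - (-3)·-0.948 - (-0.6)·-2.895) / (5.6) = -1.889
  x3 = (-12 - (0.4)·-0.948 - (2)·-1.889) / (3.4) = -2.307

-2.307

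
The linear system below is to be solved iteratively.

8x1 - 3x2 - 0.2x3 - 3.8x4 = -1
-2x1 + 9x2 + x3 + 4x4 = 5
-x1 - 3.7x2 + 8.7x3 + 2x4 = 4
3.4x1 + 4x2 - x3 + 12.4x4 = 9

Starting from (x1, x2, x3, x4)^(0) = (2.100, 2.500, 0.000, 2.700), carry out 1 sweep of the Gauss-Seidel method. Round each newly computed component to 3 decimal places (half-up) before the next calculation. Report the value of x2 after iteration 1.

Iteration 1:
  x1 = (-1 - (-3)·2.500 - (-0.2)·0.000 - (-3.8)·2.700) / (8) = 2.095
  x2 = (5 - (-2)·2.095 - (1)·0.000 - (4)·2.700) / (9) = -0.179
  x3 = (4 - (-1)·2.095 - (-3.7)·-0.179 - (2)·2.700) / (8.7) = 0.004
  x4 = (9 - (3.4)·2.095 - (4)·-0.179 - (-1)·0.004) / (12.4) = 0.209

-0.179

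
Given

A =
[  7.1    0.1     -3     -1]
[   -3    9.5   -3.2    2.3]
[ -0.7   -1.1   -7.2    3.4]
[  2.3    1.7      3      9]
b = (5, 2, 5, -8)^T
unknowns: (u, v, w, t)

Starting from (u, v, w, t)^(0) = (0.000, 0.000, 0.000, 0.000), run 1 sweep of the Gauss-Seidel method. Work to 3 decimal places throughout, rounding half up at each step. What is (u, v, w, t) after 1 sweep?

(0.704, 0.433, -0.829, -0.874)

Iteration 1:
  u = (5 - (0.1)·0.000 - (-3)·0.000 - (-1)·0.000) / (7.1) = 0.704
  v = (2 - (-3)·0.704 - (-3.2)·0.000 - (2.3)·0.000) / (9.5) = 0.433
  w = (5 - (-0.7)·0.704 - (-1.1)·0.433 - (3.4)·0.000) / (-7.2) = -0.829
  t = (-8 - (2.3)·0.704 - (1.7)·0.433 - (3)·-0.829) / (9) = -0.874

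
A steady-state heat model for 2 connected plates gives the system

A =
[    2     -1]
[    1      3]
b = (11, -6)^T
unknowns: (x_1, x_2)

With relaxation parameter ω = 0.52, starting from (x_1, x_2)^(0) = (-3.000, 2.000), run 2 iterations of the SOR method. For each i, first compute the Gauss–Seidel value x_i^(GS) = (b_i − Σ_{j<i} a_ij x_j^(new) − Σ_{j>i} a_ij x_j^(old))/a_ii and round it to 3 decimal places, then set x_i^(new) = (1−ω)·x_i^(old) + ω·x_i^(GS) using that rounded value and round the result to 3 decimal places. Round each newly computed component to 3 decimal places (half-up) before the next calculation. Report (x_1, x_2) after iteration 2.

(3.683, -1.878)

Iteration 1:
  x_1: GS value = (11 - (-1)·2.000) / (2) = 6.500;  x_1 ← (1−ω)·-3.000 + ω·6.500 = 1.940
  x_2: GS value = (-6 - (1)·1.940) / (3) = -2.647;  x_2 ← (1−ω)·2.000 + ω·-2.647 = -0.416
Iteration 2:
  x_1: GS value = (11 - (-1)·-0.416) / (2) = 5.292;  x_1 ← (1−ω)·1.940 + ω·5.292 = 3.683
  x_2: GS value = (-6 - (1)·3.683) / (3) = -3.228;  x_2 ← (1−ω)·-0.416 + ω·-3.228 = -1.878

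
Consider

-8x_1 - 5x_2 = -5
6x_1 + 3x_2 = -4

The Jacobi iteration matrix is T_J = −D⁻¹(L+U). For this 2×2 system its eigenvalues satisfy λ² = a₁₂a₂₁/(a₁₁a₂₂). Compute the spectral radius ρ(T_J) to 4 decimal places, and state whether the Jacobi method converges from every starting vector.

1.1180

a₁₂a₂₁/(a₁₁a₂₂) = (-5)·(6) / ((-8)·(3)) = 1.250000
ρ = √|1.250000| = √1.250000 = 1.1180
ρ > 1, so Jacobi diverges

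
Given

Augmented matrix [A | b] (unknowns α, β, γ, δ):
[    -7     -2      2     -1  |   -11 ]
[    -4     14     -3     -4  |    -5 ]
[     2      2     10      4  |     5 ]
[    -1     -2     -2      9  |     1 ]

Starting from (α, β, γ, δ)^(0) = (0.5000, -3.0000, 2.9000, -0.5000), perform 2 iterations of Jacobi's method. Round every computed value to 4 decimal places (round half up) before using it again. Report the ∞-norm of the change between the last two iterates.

1.5105

Iteration 1:
  α = (-11 - (-2)·-3.0000 - (2)·2.9000 - (-1)·-0.5000) / (-7) = 3.3286
  β = (-5 - (-4)·0.5000 - (-3)·2.9000 - (-4)·-0.5000) / (14) = 0.2643
  γ = (5 - (2)·0.5000 - (2)·-3.0000 - (4)·-0.5000) / (10) = 1.2000
  δ = (1 - (-1)·0.5000 - (-2)·-3.0000 - (-2)·2.9000) / (9) = 0.1444
Iteration 2:
  α = (-11 - (-2)·0.2643 - (2)·1.2000 - (-1)·0.1444) / (-7) = 1.8181
  β = (-5 - (-4)·3.3286 - (-3)·1.2000 - (-4)·0.1444) / (14) = 0.8923
  γ = (5 - (2)·3.3286 - (2)·0.2643 - (4)·0.1444) / (10) = -0.2763
  δ = (1 - (-1)·3.3286 - (-2)·0.2643 - (-2)·1.2000) / (9) = 0.8064
Change: (-1.5105, 0.6280, -1.4763, 0.6620) → max |·| = 1.5105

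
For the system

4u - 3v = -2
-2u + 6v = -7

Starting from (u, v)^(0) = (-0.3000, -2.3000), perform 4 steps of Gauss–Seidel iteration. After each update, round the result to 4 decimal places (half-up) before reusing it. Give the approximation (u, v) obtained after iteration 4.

Iteration 1:
  u = (-2 - (-3)·-2.3000) / (4) = -2.2250
  v = (-7 - (-2)·-2.2250) / (6) = -1.9083
Iteration 2:
  u = (-2 - (-3)·-1.9083) / (4) = -1.9312
  v = (-7 - (-2)·-1.9312) / (6) = -1.8104
Iteration 3:
  u = (-2 - (-3)·-1.8104) / (4) = -1.8578
  v = (-7 - (-2)·-1.8578) / (6) = -1.7859
Iteration 4:
  u = (-2 - (-3)·-1.7859) / (4) = -1.8394
  v = (-7 - (-2)·-1.8394) / (6) = -1.7798

(-1.8394, -1.7798)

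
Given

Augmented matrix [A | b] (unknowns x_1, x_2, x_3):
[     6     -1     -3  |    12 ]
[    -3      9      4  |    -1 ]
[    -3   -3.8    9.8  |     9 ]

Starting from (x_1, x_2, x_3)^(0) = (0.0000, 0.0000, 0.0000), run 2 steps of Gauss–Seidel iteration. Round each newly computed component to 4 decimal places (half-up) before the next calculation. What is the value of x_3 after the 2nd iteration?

1.8655

Iteration 1:
  x_1 = (12 - (-1)·0.0000 - (-3)·0.0000) / (6) = 2.0000
  x_2 = (-1 - (-3)·2.0000 - (4)·0.0000) / (9) = 0.5556
  x_3 = (9 - (-3)·2.0000 - (-3.8)·0.5556) / (9.8) = 1.7460
Iteration 2:
  x_1 = (12 - (-1)·0.5556 - (-3)·1.7460) / (6) = 2.9656
  x_2 = (-1 - (-3)·2.9656 - (4)·1.7460) / (9) = 0.1014
  x_3 = (9 - (-3)·2.9656 - (-3.8)·0.1014) / (9.8) = 1.8655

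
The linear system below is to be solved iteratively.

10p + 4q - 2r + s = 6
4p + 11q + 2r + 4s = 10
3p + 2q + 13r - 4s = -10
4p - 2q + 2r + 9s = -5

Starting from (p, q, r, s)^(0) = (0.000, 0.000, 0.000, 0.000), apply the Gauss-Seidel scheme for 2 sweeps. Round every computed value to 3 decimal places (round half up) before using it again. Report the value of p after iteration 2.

Iteration 1:
  p = (6 - (4)·0.000 - (-2)·0.000 - (1)·0.000) / (10) = 0.600
  q = (10 - (4)·0.600 - (2)·0.000 - (4)·0.000) / (11) = 0.691
  r = (-10 - (3)·0.600 - (2)·0.691 - (-4)·0.000) / (13) = -1.014
  s = (-5 - (4)·0.600 - (-2)·0.691 - (2)·-1.014) / (9) = -0.443
Iteration 2:
  p = (6 - (4)·0.691 - (-2)·-1.014 - (1)·-0.443) / (10) = 0.165
  q = (10 - (4)·0.165 - (2)·-1.014 - (4)·-0.443) / (11) = 1.195
  r = (-10 - (3)·0.165 - (2)·1.195 - (-4)·-0.443) / (13) = -1.127
  s = (-5 - (4)·0.165 - (-2)·1.195 - (2)·-1.127) / (9) = -0.113

0.165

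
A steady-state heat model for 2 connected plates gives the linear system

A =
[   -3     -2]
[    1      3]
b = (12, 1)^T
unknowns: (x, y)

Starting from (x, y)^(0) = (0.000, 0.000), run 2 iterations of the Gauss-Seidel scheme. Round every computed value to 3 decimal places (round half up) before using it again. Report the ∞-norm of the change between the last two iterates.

1.111

Iteration 1:
  x = (12 - (-2)·0.000) / (-3) = -4.000
  y = (1 - (1)·-4.000) / (3) = 1.667
Iteration 2:
  x = (12 - (-2)·1.667) / (-3) = -5.111
  y = (1 - (1)·-5.111) / (3) = 2.037
Change: (-1.111, 0.370) → max |·| = 1.111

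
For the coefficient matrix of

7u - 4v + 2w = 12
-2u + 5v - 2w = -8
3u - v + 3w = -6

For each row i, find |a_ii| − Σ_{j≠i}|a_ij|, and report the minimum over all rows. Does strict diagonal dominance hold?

-1

row 1: |7| − (4+2) = 1
row 2: |5| − (2+2) = 1
row 3: |3| − (3+1) = -1
minimum over rows = -1 → not strictly diagonally dominant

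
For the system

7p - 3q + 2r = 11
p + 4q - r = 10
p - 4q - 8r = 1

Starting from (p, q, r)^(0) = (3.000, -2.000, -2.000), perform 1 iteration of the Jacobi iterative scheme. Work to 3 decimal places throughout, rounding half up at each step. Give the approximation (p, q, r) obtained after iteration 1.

(1.286, 1.250, 1.250)

Iteration 1:
  p = (11 - (-3)·-2.000 - (2)·-2.000) / (7) = 1.286
  q = (10 - (1)·3.000 - (-1)·-2.000) / (4) = 1.250
  r = (1 - (1)·3.000 - (-4)·-2.000) / (-8) = 1.250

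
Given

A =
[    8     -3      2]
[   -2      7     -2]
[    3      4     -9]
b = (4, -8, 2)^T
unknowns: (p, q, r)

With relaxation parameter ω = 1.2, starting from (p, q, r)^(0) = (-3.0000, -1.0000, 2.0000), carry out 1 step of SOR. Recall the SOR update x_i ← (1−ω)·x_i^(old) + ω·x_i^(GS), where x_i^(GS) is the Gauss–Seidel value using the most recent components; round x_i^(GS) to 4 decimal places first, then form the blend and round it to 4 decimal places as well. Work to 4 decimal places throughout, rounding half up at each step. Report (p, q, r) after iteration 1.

(0.1500, -0.4343, -0.8382)

Iteration 1:
  p: GS value = (4 - (-3)·-1.0000 - (2)·2.0000) / (8) = -0.3750;  p ← (1−ω)·-3.0000 + ω·-0.3750 = 0.1500
  q: GS value = (-8 - (-2)·0.1500 - (-2)·2.0000) / (7) = -0.5286;  q ← (1−ω)·-1.0000 + ω·-0.5286 = -0.4343
  r: GS value = (2 - (3)·0.1500 - (4)·-0.4343) / (-9) = -0.3652;  r ← (1−ω)·2.0000 + ω·-0.3652 = -0.8382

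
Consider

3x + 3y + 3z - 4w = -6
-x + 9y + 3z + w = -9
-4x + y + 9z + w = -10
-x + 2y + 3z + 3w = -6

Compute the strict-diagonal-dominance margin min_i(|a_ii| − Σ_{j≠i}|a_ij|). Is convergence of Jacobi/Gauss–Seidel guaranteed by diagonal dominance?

-7

row 1: |3| − (3+3+4) = -7
row 2: |9| − (1+3+1) = 4
row 3: |9| − (4+1+1) = 3
row 4: |3| − (1+2+3) = -3
minimum over rows = -7 → not strictly diagonally dominant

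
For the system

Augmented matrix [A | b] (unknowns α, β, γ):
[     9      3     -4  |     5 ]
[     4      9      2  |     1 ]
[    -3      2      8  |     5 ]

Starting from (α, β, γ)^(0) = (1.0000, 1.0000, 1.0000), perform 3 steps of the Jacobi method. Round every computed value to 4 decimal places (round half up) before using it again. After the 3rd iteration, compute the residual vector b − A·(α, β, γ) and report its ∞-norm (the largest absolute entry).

Iteration 1:
  α = (5 - (3)·1.0000 - (-4)·1.0000) / (9) = 0.6667
  β = (1 - (4)·1.0000 - (2)·1.0000) / (9) = -0.5556
  γ = (5 - (-3)·1.0000 - (2)·1.0000) / (8) = 0.7500
Iteration 2:
  α = (5 - (3)·-0.5556 - (-4)·0.7500) / (9) = 1.0741
  β = (1 - (4)·0.6667 - (2)·0.7500) / (9) = -0.3519
  γ = (5 - (-3)·0.6667 - (2)·-0.5556) / (8) = 1.0139
Iteration 3:
  α = (5 - (3)·-0.3519 - (-4)·1.0139) / (9) = 1.1235
  β = (1 - (4)·1.0741 - (2)·1.0139) / (9) = -0.5916
  γ = (5 - (-3)·1.0741 - (2)·-0.3519) / (8) = 1.1158
Residual b − A·x = (1.1265, -0.4012, 0.6273); ∞-norm = 1.1265

1.1265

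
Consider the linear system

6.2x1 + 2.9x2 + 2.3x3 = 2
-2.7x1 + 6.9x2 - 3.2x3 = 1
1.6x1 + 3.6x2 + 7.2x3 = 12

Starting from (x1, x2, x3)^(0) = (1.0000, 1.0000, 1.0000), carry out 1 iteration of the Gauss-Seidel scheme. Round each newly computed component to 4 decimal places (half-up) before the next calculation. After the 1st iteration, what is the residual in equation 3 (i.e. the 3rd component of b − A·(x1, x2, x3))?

Iteration 1:
  x1 = (2 - (2.9)·1.0000 - (2.3)·1.0000) / (6.2) = -0.5161
  x2 = (1 - (-2.7)·-0.5161 - (-3.2)·1.0000) / (6.9) = 0.4067
  x3 = (12 - (1.6)·-0.5161 - (3.6)·0.4067) / (7.2) = 1.5780
Residual b − A·x = (0.3910, 1.8499, 0.0000)

0.0000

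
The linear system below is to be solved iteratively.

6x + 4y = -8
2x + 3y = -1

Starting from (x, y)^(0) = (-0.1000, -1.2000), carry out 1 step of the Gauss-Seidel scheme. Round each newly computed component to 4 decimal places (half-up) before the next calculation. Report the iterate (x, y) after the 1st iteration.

(-0.5333, 0.0222)

Iteration 1:
  x = (-8 - (4)·-1.2000) / (6) = -0.5333
  y = (-1 - (2)·-0.5333) / (3) = 0.0222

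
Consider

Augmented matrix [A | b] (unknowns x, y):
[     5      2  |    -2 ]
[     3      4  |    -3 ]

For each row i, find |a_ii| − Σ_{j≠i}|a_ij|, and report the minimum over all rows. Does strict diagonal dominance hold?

1

row 1: |5| − (2) = 3
row 2: |4| − (3) = 1
minimum over rows = 1 → strictly diagonally dominant (convergence guaranteed)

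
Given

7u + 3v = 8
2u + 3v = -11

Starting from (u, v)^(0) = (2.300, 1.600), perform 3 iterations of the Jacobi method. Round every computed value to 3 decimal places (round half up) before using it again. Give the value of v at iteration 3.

Iteration 1:
  u = (8 - (3)·1.600) / (7) = 0.457
  v = (-11 - (2)·2.300) / (3) = -5.200
Iteration 2:
  u = (8 - (3)·-5.200) / (7) = 3.371
  v = (-11 - (2)·0.457) / (3) = -3.971
Iteration 3:
  u = (8 - (3)·-3.971) / (7) = 2.845
  v = (-11 - (2)·3.371) / (3) = -5.914

-5.914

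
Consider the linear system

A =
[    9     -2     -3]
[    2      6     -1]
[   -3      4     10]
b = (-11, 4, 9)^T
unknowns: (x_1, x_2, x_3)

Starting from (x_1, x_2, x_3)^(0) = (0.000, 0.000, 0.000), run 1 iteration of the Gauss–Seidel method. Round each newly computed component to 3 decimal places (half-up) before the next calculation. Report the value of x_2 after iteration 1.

1.074

Iteration 1:
  x_1 = (-11 - (-2)·0.000 - (-3)·0.000) / (9) = -1.222
  x_2 = (4 - (2)·-1.222 - (-1)·0.000) / (6) = 1.074
  x_3 = (9 - (-3)·-1.222 - (4)·1.074) / (10) = 0.104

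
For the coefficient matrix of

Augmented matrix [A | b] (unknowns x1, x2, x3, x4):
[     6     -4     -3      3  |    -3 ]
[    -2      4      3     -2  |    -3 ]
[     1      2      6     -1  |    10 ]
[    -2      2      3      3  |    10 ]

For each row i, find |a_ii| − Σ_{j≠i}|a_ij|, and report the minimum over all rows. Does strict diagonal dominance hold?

-4

row 1: |6| − (4+3+3) = -4
row 2: |4| − (2+3+2) = -3
row 3: |6| − (1+2+1) = 2
row 4: |3| − (2+2+3) = -4
minimum over rows = -4 → not strictly diagonally dominant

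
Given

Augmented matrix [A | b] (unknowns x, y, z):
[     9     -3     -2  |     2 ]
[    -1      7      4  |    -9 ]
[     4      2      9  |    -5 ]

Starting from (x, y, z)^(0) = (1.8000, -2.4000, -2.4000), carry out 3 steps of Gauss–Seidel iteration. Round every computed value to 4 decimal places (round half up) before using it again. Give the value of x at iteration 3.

Iteration 1:
  x = (2 - (-3)·-2.4000 - (-2)·-2.4000) / (9) = -1.1111
  y = (-9 - (-1)·-1.1111 - (4)·-2.4000) / (7) = -0.0730
  z = (-5 - (4)·-1.1111 - (2)·-0.0730) / (9) = -0.0455
Iteration 2:
  x = (2 - (-3)·-0.0730 - (-2)·-0.0455) / (9) = 0.1878
  y = (-9 - (-1)·0.1878 - (4)·-0.0455) / (7) = -1.2329
  z = (-5 - (4)·0.1878 - (2)·-1.2329) / (9) = -0.3650
Iteration 3:
  x = (2 - (-3)·-1.2329 - (-2)·-0.3650) / (9) = -0.2699
  y = (-9 - (-1)·-0.2699 - (4)·-0.3650) / (7) = -1.1157
  z = (-5 - (4)·-0.2699 - (2)·-1.1157) / (9) = -0.1877

-0.2699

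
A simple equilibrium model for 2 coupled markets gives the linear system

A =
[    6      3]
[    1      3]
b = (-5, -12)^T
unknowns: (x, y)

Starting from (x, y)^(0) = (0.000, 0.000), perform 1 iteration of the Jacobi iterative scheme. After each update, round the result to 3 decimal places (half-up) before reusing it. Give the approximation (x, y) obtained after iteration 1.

Iteration 1:
  x = (-5 - (3)·0.000) / (6) = -0.833
  y = (-12 - (1)·0.000) / (3) = -4.000

(-0.833, -4.000)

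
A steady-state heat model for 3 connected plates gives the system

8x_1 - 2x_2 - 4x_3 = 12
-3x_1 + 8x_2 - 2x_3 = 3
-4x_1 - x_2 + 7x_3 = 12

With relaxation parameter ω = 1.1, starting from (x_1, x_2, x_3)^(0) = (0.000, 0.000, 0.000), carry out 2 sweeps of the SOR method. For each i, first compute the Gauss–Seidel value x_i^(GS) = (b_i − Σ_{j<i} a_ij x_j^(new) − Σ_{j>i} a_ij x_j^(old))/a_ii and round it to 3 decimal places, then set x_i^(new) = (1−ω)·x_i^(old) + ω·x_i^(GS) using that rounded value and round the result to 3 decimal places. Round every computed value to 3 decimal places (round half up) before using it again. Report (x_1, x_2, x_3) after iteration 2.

(3.487, 2.592, 4.175)

Iteration 1:
  x_1: GS value = (12 - (-2)·0.000 - (-4)·0.000) / (8) = 1.500;  x_1 ← (1−ω)·0.000 + ω·1.500 = 1.650
  x_2: GS value = (3 - (-3)·1.650 - (-2)·0.000) / (8) = 0.994;  x_2 ← (1−ω)·0.000 + ω·0.994 = 1.093
  x_3: GS value = (12 - (-4)·1.650 - (-1)·1.093) / (7) = 2.813;  x_3 ← (1−ω)·0.000 + ω·2.813 = 3.094
Iteration 2:
  x_1: GS value = (12 - (-2)·1.093 - (-4)·3.094) / (8) = 3.320;  x_1 ← (1−ω)·1.650 + ω·3.320 = 3.487
  x_2: GS value = (3 - (-3)·3.487 - (-2)·3.094) / (8) = 2.456;  x_2 ← (1−ω)·1.093 + ω·2.456 = 2.592
  x_3: GS value = (12 - (-4)·3.487 - (-1)·2.592) / (7) = 4.077;  x_3 ← (1−ω)·3.094 + ω·4.077 = 4.175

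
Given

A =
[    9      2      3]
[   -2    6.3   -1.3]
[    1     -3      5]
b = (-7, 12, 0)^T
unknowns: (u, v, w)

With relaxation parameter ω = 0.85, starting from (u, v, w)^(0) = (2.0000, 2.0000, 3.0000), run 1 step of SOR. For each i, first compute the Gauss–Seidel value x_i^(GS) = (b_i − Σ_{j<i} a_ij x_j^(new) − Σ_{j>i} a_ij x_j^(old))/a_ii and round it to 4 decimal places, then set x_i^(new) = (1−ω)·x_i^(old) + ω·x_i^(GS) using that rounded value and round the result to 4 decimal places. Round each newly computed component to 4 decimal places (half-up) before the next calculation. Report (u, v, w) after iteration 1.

Iteration 1:
  u: GS value = (-7 - (2)·2.0000 - (3)·3.0000) / (9) = -2.2222;  u ← (1−ω)·2.0000 + ω·-2.2222 = -1.5889
  v: GS value = (12 - (-2)·-1.5889 - (-1.3)·3.0000) / (6.3) = 2.0194;  v ← (1−ω)·2.0000 + ω·2.0194 = 2.0165
  w: GS value = (0 - (1)·-1.5889 - (-3)·2.0165) / (5) = 1.5277;  w ← (1−ω)·3.0000 + ω·1.5277 = 1.7485

(-1.5889, 2.0165, 1.7485)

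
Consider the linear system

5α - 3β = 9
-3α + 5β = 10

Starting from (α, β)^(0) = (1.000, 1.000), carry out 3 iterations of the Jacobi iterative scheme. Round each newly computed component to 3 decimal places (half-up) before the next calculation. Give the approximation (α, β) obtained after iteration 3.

Iteration 1:
  α = (9 - (-3)·1.000) / (5) = 2.400
  β = (10 - (-3)·1.000) / (5) = 2.600
Iteration 2:
  α = (9 - (-3)·2.600) / (5) = 3.360
  β = (10 - (-3)·2.400) / (5) = 3.440
Iteration 3:
  α = (9 - (-3)·3.440) / (5) = 3.864
  β = (10 - (-3)·3.360) / (5) = 4.016

(3.864, 4.016)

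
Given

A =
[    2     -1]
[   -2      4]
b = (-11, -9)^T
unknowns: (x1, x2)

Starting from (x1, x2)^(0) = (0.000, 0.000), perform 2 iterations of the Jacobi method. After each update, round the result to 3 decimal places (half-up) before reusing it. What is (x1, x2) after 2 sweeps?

Iteration 1:
  x1 = (-11 - (-1)·0.000) / (2) = -5.500
  x2 = (-9 - (-2)·0.000) / (4) = -2.250
Iteration 2:
  x1 = (-11 - (-1)·-2.250) / (2) = -6.625
  x2 = (-9 - (-2)·-5.500) / (4) = -5.000

(-6.625, -5.000)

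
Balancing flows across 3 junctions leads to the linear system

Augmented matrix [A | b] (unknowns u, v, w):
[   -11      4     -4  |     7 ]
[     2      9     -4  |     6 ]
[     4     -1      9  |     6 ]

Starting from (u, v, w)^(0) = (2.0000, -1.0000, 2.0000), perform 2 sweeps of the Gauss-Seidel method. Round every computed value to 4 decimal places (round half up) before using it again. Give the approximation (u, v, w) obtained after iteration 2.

Iteration 1:
  u = (7 - (4)·-1.0000 - (-4)·2.0000) / (-11) = -1.7273
  v = (6 - (2)·-1.7273 - (-4)·2.0000) / (9) = 1.9394
  w = (6 - (4)·-1.7273 - (-1)·1.9394) / (9) = 1.6498
Iteration 2:
  u = (7 - (4)·1.9394 - (-4)·1.6498) / (-11) = -0.5311
  v = (6 - (2)·-0.5311 - (-4)·1.6498) / (9) = 1.5179
  w = (6 - (4)·-0.5311 - (-1)·1.5179) / (9) = 1.0714

(-0.5311, 1.5179, 1.0714)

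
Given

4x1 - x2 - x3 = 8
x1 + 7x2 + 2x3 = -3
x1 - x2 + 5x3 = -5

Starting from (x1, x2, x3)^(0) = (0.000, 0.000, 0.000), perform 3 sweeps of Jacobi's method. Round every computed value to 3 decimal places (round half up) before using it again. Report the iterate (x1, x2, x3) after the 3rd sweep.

(1.521, -0.239, -1.414)

Iteration 1:
  x1 = (8 - (-1)·0.000 - (-1)·0.000) / (4) = 2.000
  x2 = (-3 - (1)·0.000 - (2)·0.000) / (7) = -0.429
  x3 = (-5 - (1)·0.000 - (-1)·0.000) / (5) = -1.000
Iteration 2:
  x1 = (8 - (-1)·-0.429 - (-1)·-1.000) / (4) = 1.643
  x2 = (-3 - (1)·2.000 - (2)·-1.000) / (7) = -0.429
  x3 = (-5 - (1)·2.000 - (-1)·-0.429) / (5) = -1.486
Iteration 3:
  x1 = (8 - (-1)·-0.429 - (-1)·-1.486) / (4) = 1.521
  x2 = (-3 - (1)·1.643 - (2)·-1.486) / (7) = -0.239
  x3 = (-5 - (1)·1.643 - (-1)·-0.429) / (5) = -1.414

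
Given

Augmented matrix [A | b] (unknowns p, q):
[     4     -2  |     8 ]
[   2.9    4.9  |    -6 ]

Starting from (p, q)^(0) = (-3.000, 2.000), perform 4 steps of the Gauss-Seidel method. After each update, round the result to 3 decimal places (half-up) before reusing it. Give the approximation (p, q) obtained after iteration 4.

(1.021, -1.829)

Iteration 1:
  p = (8 - (-2)·2.000) / (4) = 3.000
  q = (-6 - (2.9)·3.000) / (4.9) = -3.000
Iteration 2:
  p = (8 - (-2)·-3.000) / (4) = 0.500
  q = (-6 - (2.9)·0.500) / (4.9) = -1.520
Iteration 3:
  p = (8 - (-2)·-1.520) / (4) = 1.240
  q = (-6 - (2.9)·1.240) / (4.9) = -1.958
Iteration 4:
  p = (8 - (-2)·-1.958) / (4) = 1.021
  q = (-6 - (2.9)·1.021) / (4.9) = -1.829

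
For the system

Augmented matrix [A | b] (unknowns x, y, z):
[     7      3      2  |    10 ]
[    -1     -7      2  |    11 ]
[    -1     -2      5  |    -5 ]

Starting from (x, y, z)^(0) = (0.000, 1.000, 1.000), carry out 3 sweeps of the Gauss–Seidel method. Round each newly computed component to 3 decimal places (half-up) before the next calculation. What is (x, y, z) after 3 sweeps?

(2.836, -2.389, -1.388)

Iteration 1:
  x = (10 - (3)·1.000 - (2)·1.000) / (7) = 0.714
  y = (11 - (-1)·0.714 - (2)·1.000) / (-7) = -1.388
  z = (-5 - (-1)·0.714 - (-2)·-1.388) / (5) = -1.412
Iteration 2:
  x = (10 - (3)·-1.388 - (2)·-1.412) / (7) = 2.427
  y = (11 - (-1)·2.427 - (2)·-1.412) / (-7) = -2.322
  z = (-5 - (-1)·2.427 - (-2)·-2.322) / (5) = -1.443
Iteration 3:
  x = (10 - (3)·-2.322 - (2)·-1.443) / (7) = 2.836
  y = (11 - (-1)·2.836 - (2)·-1.443) / (-7) = -2.389
  z = (-5 - (-1)·2.836 - (-2)·-2.389) / (5) = -1.388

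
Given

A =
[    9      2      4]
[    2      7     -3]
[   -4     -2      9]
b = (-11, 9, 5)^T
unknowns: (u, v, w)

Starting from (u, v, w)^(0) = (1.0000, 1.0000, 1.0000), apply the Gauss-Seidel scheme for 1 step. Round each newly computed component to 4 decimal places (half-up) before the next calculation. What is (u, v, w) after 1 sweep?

(-1.8889, 2.2540, 0.2169)

Iteration 1:
  u = (-11 - (2)·1.0000 - (4)·1.0000) / (9) = -1.8889
  v = (9 - (2)·-1.8889 - (-3)·1.0000) / (7) = 2.2540
  w = (5 - (-4)·-1.8889 - (-2)·2.2540) / (9) = 0.2169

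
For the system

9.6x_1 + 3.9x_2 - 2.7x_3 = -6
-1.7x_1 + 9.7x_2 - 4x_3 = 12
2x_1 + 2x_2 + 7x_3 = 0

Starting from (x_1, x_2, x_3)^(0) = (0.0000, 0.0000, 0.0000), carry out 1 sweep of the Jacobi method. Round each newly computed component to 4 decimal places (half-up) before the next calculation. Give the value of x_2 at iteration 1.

Iteration 1:
  x_1 = (-6 - (3.9)·0.0000 - (-2.7)·0.0000) / (9.6) = -0.6250
  x_2 = (12 - (-1.7)·0.0000 - (-4)·0.0000) / (9.7) = 1.2371
  x_3 = (0 - (2)·0.0000 - (2)·0.0000) / (7) = 0.0000

1.2371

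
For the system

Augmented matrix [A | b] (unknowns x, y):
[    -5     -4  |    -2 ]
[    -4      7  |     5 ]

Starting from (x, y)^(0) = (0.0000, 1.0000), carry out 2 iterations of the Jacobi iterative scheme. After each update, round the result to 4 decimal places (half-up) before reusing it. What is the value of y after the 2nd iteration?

Iteration 1:
  x = (-2 - (-4)·1.0000) / (-5) = -0.4000
  y = (5 - (-4)·0.0000) / (7) = 0.7143
Iteration 2:
  x = (-2 - (-4)·0.7143) / (-5) = -0.1714
  y = (5 - (-4)·-0.4000) / (7) = 0.4857

0.4857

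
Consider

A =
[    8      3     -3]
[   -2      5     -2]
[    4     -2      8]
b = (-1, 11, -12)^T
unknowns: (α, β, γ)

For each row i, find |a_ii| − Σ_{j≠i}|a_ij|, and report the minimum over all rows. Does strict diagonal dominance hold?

row 1: |8| − (3+3) = 2
row 2: |5| − (2+2) = 1
row 3: |8| − (4+2) = 2
minimum over rows = 1 → strictly diagonally dominant (convergence guaranteed)

1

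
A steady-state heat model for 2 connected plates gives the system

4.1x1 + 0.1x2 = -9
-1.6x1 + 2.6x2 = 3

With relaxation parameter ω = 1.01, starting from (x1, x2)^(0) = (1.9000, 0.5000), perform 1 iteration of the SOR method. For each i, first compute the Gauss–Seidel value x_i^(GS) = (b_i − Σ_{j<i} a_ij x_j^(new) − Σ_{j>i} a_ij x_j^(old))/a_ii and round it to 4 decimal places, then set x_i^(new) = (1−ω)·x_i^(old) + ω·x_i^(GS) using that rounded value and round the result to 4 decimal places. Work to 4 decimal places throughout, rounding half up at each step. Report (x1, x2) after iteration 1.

(-2.2484, -0.2371)

Iteration 1:
  x1: GS value = (-9 - (0.1)·0.5000) / (4.1) = -2.2073;  x1 ← (1−ω)·1.9000 + ω·-2.2073 = -2.2484
  x2: GS value = (3 - (-1.6)·-2.2484) / (2.6) = -0.2298;  x2 ← (1−ω)·0.5000 + ω·-0.2298 = -0.2371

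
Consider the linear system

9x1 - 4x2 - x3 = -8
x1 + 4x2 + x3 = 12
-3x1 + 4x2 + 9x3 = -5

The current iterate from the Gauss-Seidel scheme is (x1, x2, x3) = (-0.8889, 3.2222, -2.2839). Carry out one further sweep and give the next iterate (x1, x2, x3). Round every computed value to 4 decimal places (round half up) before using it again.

One sweep:
  x1 = (-8 - (-4)·3.2222 - (-1)·-2.2839) / (9) = 0.2894
  x2 = (12 - (1)·0.2894 - (1)·-2.2839) / (4) = 3.4986
  x3 = (-5 - (-3)·0.2894 - (4)·3.4986) / (9) = -2.0140

(0.2894, 3.4986, -2.0140)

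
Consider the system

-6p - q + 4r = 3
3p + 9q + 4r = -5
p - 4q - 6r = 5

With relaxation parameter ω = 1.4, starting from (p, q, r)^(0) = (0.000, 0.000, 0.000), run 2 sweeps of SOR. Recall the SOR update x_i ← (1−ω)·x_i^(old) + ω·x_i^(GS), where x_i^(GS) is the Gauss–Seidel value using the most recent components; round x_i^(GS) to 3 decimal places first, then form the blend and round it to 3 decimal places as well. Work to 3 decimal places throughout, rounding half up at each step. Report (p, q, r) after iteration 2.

(-1.163, 0.511, -1.552)

Iteration 1:
  p: GS value = (3 - (-1)·0.000 - (4)·0.000) / (-6) = -0.500;  p ← (1−ω)·0.000 + ω·-0.500 = -0.700
  q: GS value = (-5 - (3)·-0.700 - (4)·0.000) / (9) = -0.322;  q ← (1−ω)·0.000 + ω·-0.322 = -0.451
  r: GS value = (5 - (1)·-0.700 - (-4)·-0.451) / (-6) = -0.649;  r ← (1−ω)·0.000 + ω·-0.649 = -0.909
Iteration 2:
  p: GS value = (3 - (-1)·-0.451 - (4)·-0.909) / (-6) = -1.031;  p ← (1−ω)·-0.700 + ω·-1.031 = -1.163
  q: GS value = (-5 - (3)·-1.163 - (4)·-0.909) / (9) = 0.236;  q ← (1−ω)·-0.451 + ω·0.236 = 0.511
  r: GS value = (5 - (1)·-1.163 - (-4)·0.511) / (-6) = -1.368;  r ← (1−ω)·-0.909 + ω·-1.368 = -1.552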